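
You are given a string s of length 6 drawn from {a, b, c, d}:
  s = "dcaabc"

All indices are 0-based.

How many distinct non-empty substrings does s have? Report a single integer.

rank→(start, suffix):
  0 → (2, 'aabc')
  1 → (3, 'abc')
  2 → (4, 'bc')
  3 → (5, 'c')
  4 → (1, 'caabc')
  5 → (0, 'dcaabc')

SA = [2, 3, 4, 5, 1, 0]
rank  pair      lcp
   1  s[2:],s[3:]  1  'a'
   2  s[3:],s[4:]  0  ''
   3  s[4:],s[5:]  0  ''
   4  s[5:],s[1:]  1  'c'
   5  s[1:],s[0:]  0  ''

n(n+1)/2 = 6·7/2 = 21
Σ LCP = 0 + 1 + 0 + 0 + 1 + 0 = 2
distinct = 21 − 2 = 19

19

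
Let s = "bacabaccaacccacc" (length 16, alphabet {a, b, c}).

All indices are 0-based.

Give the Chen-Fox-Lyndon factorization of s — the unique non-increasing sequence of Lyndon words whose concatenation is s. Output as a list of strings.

["b", "ac", "abacc", "aacccacc"]

emit factor 1: 'b' (i=0, period=1)
emit factor 2: 'ac' (i=1, period=2)
emit factor 3: 'abacc' (i=3, period=5)
emit factor 4: 'aacccacc' (i=8, period=8)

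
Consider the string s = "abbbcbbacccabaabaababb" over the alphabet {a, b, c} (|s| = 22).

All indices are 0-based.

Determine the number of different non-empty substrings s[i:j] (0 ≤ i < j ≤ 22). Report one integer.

rank | idx | suffix
   0 |  13 | aabaababb
   1 |  16 | aababb
   2 |  11 | abaabaababb
   3 |  14 | abaababb
   4 |  17 | ababb
   5 |  19 | abb
   6 |   0 | abbbcbbacccabaabaababb
   7 |   7 | acccabaabaababb
   8 |  21 | b
   9 |  12 | baabaababb
  10 |  15 | baababb
  11 |  18 | babb
  12 |   6 | bacccabaabaababb
  13 |  20 | bb
  14 |   5 | bbacccabaabaababb
  15 |   1 | bbbcbbacccabaabaababb
  16 |   2 | bbcbbacccabaabaababb
  17 |   3 | bcbbacccabaabaababb
  18 |  10 | cabaabaababb
  19 |   4 | cbbacccabaabaababb
  20 |   9 | ccabaabaababb
  21 |   8 | cccabaabaababb

SA = [13, 16, 11, 14, 17, 19, 0, 7, 21, 12, 15, 18, 6, 20, 5, 1, 2, 3, 10, 4, 9, 8]
i: (SA[i-1],SA[i]) lcp shared
  1: (13,16) 4 'aaba'
  2: (16,11) 1 'a'
  3: (11,14) 6 'abaaba'
  4: (14,17) 3 'aba'
  5: (17,19) 2 'ab'
  6: (19,0) 3 'abb'
  7: (0,7) 1 'a'
  8: (7,21) 0 ''
  9: (21,12) 1 'b'
  10: (12,15) 5 'baaba'
  11: (15,18) 2 'ba'
  12: (18,6) 2 'ba'
  13: (6,20) 1 'b'
  14: (20,5) 2 'bb'
  15: (5,1) 2 'bb'
  16: (1,2) 2 'bb'
  17: (2,3) 1 'b'
  18: (3,10) 0 ''
  19: (10,4) 1 'c'
  20: (4,9) 1 'c'
  21: (9,8) 2 'cc'

n(n+1)/2 = 22·23/2 = 253
Σ LCP = 0 + 4 + 1 + 6 + 3 + 2 + 3 + 1 + 0 + 1 + 5 + 2 + 2 + 1 + 2 + 2 + 2 + 1 + 0 + 1 + 1 + 2 = 42
distinct = 253 − 42 = 211

211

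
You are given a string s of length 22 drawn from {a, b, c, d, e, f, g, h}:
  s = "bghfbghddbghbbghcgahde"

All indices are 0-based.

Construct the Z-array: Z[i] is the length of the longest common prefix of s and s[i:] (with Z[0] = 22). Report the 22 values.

[22, 0, 0, 0, 3, 0, 0, 0, 0, 3, 0, 0, 1, 3, 0, 0, 0, 0, 0, 0, 0, 0]

Z[0]=22
i=1: i≥r, start 0; Z[1]=0
i=2: i≥r, start 0; Z[2]=0
i=3: i≥r, start 0; Z[3]=0
i=4: i≥r, start 0; Z[4]=3 extend→box=[4,7)
i=5: min(r-i=2, Z[1]=0)=0; Z[5]=0
i=6: min(r-i=1, Z[2]=0)=0; Z[6]=0
i=7: i≥r, start 0; Z[7]=0
i=8: i≥r, start 0; Z[8]=0
i=9: i≥r, start 0; Z[9]=3 extend→box=[9,12)
i=10: min(r-i=2, Z[1]=0)=0; Z[10]=0
i=11: min(r-i=1, Z[2]=0)=0; Z[11]=0
i=12: i≥r, start 0; Z[12]=1 extend→box=[12,13)
i=13: i≥r, start 0; Z[13]=3 extend→box=[13,16)
i=14: min(r-i=2, Z[1]=0)=0; Z[14]=0
i=15: min(r-i=1, Z[2]=0)=0; Z[15]=0
i=16: i≥r, start 0; Z[16]=0
i=17: i≥r, start 0; Z[17]=0
i=18: i≥r, start 0; Z[18]=0
i=19: i≥r, start 0; Z[19]=0
i=20: i≥r, start 0; Z[20]=0
i=21: i≥r, start 0; Z[21]=0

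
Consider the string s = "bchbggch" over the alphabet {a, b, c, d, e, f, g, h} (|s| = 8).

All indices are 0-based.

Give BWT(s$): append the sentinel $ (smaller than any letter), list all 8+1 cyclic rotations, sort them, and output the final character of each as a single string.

h$hgbgbcc

rank  rotation   last
    0  $bchbggch  h
    1  bchbggch$  $
    2  bggch$bch  h
    3  ch$bchbgg  g
    4  chbggch$b  b
    5  gch$bchbg  g
    6  ggch$bchb  b
    7  h$bchbggc  c
    8  hbggch$bc  c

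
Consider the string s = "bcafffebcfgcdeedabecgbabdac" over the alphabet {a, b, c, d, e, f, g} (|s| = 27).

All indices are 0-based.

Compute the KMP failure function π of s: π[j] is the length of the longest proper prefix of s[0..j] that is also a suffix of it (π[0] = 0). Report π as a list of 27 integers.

[0, 0, 0, 0, 0, 0, 0, 1, 2, 0, 0, 0, 0, 0, 0, 0, 0, 1, 0, 0, 0, 1, 0, 1, 0, 0, 0]

π[0] = 0
j=1 s[j]='c': π[1]=0 (border '')
j=2 s[j]='a': π[2]=0 (border '')
j=3 s[j]='f': π[3]=0 (border '')
j=4 s[j]='f': π[4]=0 (border '')
j=5 s[j]='f': π[5]=0 (border '')
j=6 s[j]='e': π[6]=0 (border '')
j=7 s[j]='b': π[7]=1 (border 'b')
j=8 s[j]='c': π[8]=2 (border 'bc')
j=9 s[j]='f': k: 2→0; π[9]=0 (border '')
j=10 s[j]='g': π[10]=0 (border '')
j=11 s[j]='c': π[11]=0 (border '')
j=12 s[j]='d': π[12]=0 (border '')
j=13 s[j]='e': π[13]=0 (border '')
j=14 s[j]='e': π[14]=0 (border '')
j=15 s[j]='d': π[15]=0 (border '')
j=16 s[j]='a': π[16]=0 (border '')
j=17 s[j]='b': π[17]=1 (border 'b')
j=18 s[j]='e': k: 1→0; π[18]=0 (border '')
j=19 s[j]='c': π[19]=0 (border '')
j=20 s[j]='g': π[20]=0 (border '')
j=21 s[j]='b': π[21]=1 (border 'b')
j=22 s[j]='a': k: 1→0; π[22]=0 (border '')
j=23 s[j]='b': π[23]=1 (border 'b')
j=24 s[j]='d': k: 1→0; π[24]=0 (border '')
j=25 s[j]='a': π[25]=0 (border '')
j=26 s[j]='c': π[26]=0 (border '')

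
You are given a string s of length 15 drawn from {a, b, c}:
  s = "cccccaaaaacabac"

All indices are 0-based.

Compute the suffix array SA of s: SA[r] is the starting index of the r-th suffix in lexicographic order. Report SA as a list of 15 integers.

[5, 6, 7, 8, 11, 13, 9, 12, 14, 4, 10, 3, 2, 1, 0]

rank | idx | suffix
   0 |   5 | aaaaacabac
   1 |   6 | aaaacabac
   2 |   7 | aaacabac
   3 |   8 | aacabac
   4 |  11 | abac
   5 |  13 | ac
   6 |   9 | acabac
   7 |  12 | bac
   8 |  14 | c
   9 |   4 | caaaaacabac
  10 |  10 | cabac
  11 |   3 | ccaaaaacabac
  12 |   2 | cccaaaaacabac
  13 |   1 | ccccaaaaacabac
  14 |   0 | cccccaaaaacabac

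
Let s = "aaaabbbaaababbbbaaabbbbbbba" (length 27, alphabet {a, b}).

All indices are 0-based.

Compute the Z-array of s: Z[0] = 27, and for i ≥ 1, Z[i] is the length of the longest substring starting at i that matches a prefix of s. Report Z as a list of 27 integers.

Z[0]=27
i=1: i≥r, start 0; Z[1]=3 grow→box=[1,4)
i=2: min(r-i=2, Z[1]=3)=2; Z[2]=2
i=3: min(r-i=1, Z[2]=2)=1; Z[3]=1
i=4: i≥r, start 0; Z[4]=0
i=5: i≥r, start 0; Z[5]=0
i=6: i≥r, start 0; Z[6]=0
i=7: i≥r, start 0; Z[7]=3 grow→box=[7,10)
i=8: min(r-i=2, Z[1]=3)=2; Z[8]=2
i=9: min(r-i=1, Z[2]=2)=1; Z[9]=1
i=10: i≥r, start 0; Z[10]=0
i=11: i≥r, start 0; Z[11]=1 grow→box=[11,12)
i=12: i≥r, start 0; Z[12]=0
i=13: i≥r, start 0; Z[13]=0
i=14: i≥r, start 0; Z[14]=0
i=15: i≥r, start 0; Z[15]=0
i=16: i≥r, start 0; Z[16]=3 grow→box=[16,19)
i=17: min(r-i=2, Z[1]=3)=2; Z[17]=2
i=18: min(r-i=1, Z[2]=2)=1; Z[18]=1
i=19: i≥r, start 0; Z[19]=0
i=20: i≥r, start 0; Z[20]=0
i=21: i≥r, start 0; Z[21]=0
i=22: i≥r, start 0; Z[22]=0
i=23: i≥r, start 0; Z[23]=0
i=24: i≥r, start 0; Z[24]=0
i=25: i≥r, start 0; Z[25]=0
i=26: i≥r, start 0; Z[26]=1 grow→box=[26,27)

[27, 3, 2, 1, 0, 0, 0, 3, 2, 1, 0, 1, 0, 0, 0, 0, 3, 2, 1, 0, 0, 0, 0, 0, 0, 0, 1]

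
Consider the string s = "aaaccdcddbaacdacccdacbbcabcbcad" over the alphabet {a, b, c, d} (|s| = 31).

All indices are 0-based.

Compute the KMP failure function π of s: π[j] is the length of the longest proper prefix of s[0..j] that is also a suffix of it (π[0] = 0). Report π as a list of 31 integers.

[0, 1, 2, 0, 0, 0, 0, 0, 0, 0, 1, 2, 0, 0, 1, 0, 0, 0, 0, 1, 0, 0, 0, 0, 1, 0, 0, 0, 0, 1, 0]

π[0] = 0
j=1 s[j]='a': π[1]=1 (border 'a')
j=2 s[j]='a': π[2]=2 (border 'aa')
j=3 s[j]='c': k: 2→1→0; π[3]=0 (border '')
j=4 s[j]='c': π[4]=0 (border '')
j=5 s[j]='d': π[5]=0 (border '')
j=6 s[j]='c': π[6]=0 (border '')
j=7 s[j]='d': π[7]=0 (border '')
j=8 s[j]='d': π[8]=0 (border '')
j=9 s[j]='b': π[9]=0 (border '')
j=10 s[j]='a': π[10]=1 (border 'a')
j=11 s[j]='a': π[11]=2 (border 'aa')
j=12 s[j]='c': k: 2→1→0; π[12]=0 (border '')
j=13 s[j]='d': π[13]=0 (border '')
j=14 s[j]='a': π[14]=1 (border 'a')
j=15 s[j]='c': k: 1→0; π[15]=0 (border '')
j=16 s[j]='c': π[16]=0 (border '')
j=17 s[j]='c': π[17]=0 (border '')
j=18 s[j]='d': π[18]=0 (border '')
j=19 s[j]='a': π[19]=1 (border 'a')
j=20 s[j]='c': k: 1→0; π[20]=0 (border '')
j=21 s[j]='b': π[21]=0 (border '')
j=22 s[j]='b': π[22]=0 (border '')
j=23 s[j]='c': π[23]=0 (border '')
j=24 s[j]='a': π[24]=1 (border 'a')
j=25 s[j]='b': k: 1→0; π[25]=0 (border '')
j=26 s[j]='c': π[26]=0 (border '')
j=27 s[j]='b': π[27]=0 (border '')
j=28 s[j]='c': π[28]=0 (border '')
j=29 s[j]='a': π[29]=1 (border 'a')
j=30 s[j]='d': k: 1→0; π[30]=0 (border '')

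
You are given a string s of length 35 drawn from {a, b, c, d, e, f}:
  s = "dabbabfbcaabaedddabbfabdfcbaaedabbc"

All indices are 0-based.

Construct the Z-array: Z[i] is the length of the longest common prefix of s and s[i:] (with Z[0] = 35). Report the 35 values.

Z[0]=35
i=1: fresh scan; Z[1]=0
i=2: fresh scan; Z[2]=0
i=3: fresh scan; Z[3]=0
i=4: fresh scan; Z[4]=0
i=5: fresh scan; Z[5]=0
i=6: fresh scan; Z[6]=0
i=7: fresh scan; Z[7]=0
i=8: fresh scan; Z[8]=0
i=9: fresh scan; Z[9]=0
i=10: fresh scan; Z[10]=0
i=11: fresh scan; Z[11]=0
i=12: fresh scan; Z[12]=0
i=13: fresh scan; Z[13]=0
i=14: fresh scan; Z[14]=1 grow→box=[14,15)
i=15: fresh scan; Z[15]=1 grow→box=[15,16)
i=16: fresh scan; Z[16]=4 grow→box=[16,20)
i=17: min(r-i=3, Z[1]=0)=0; Z[17]=0
i=18: min(r-i=2, Z[2]=0)=0; Z[18]=0
i=19: min(r-i=1, Z[3]=0)=0; Z[19]=0
i=20: fresh scan; Z[20]=0
i=21: fresh scan; Z[21]=0
i=22: fresh scan; Z[22]=0
i=23: fresh scan; Z[23]=1 grow→box=[23,24)
i=24: fresh scan; Z[24]=0
i=25: fresh scan; Z[25]=0
i=26: fresh scan; Z[26]=0
i=27: fresh scan; Z[27]=0
i=28: fresh scan; Z[28]=0
i=29: fresh scan; Z[29]=0
i=30: fresh scan; Z[30]=4 grow→box=[30,34)
i=31: min(r-i=3, Z[1]=0)=0; Z[31]=0
i=32: min(r-i=2, Z[2]=0)=0; Z[32]=0
i=33: min(r-i=1, Z[3]=0)=0; Z[33]=0
i=34: fresh scan; Z[34]=0

[35, 0, 0, 0, 0, 0, 0, 0, 0, 0, 0, 0, 0, 0, 1, 1, 4, 0, 0, 0, 0, 0, 0, 1, 0, 0, 0, 0, 0, 0, 4, 0, 0, 0, 0]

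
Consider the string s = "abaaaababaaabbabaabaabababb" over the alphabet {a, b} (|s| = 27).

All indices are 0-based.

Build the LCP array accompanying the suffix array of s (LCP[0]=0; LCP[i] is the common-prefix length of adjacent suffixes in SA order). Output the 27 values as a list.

[0, 3, 4, 2, 4, 6, 3, 1, 5, 4, 6, 3, 5, 4, 2, 3, 0, 1, 4, 3, 5, 2, 5, 4, 3, 1, 2]

sorted suffixes:
  #0 SA[0]=2  'aaaababaaabbabaabaabababb'
  #1 SA[1]=3  'aaababaaabbabaabaabababb'
  #2 SA[2]=9  'aaabbabaabaabababb'
  #3 SA[3]=16  'aabaabababb'
  #4 SA[4]=4  'aababaaabbabaabaabababb'
  #5 SA[5]=19  'aabababb'
  #6 SA[6]=10  'aabbabaabaabababb'
  #7 SA[7]=0  'abaaaababaaabbabaabaabababb'
  #8 SA[8]=7  'abaaabbabaabaabababb'
  #9 SA[9]=14  'abaabaabababb'
  #10 SA[10]=17  'abaabababb'
  #11 SA[11]=5  'ababaaabbabaabaabababb'
  #12 SA[12]=20  'abababb'
  #13 SA[13]=22  'ababb'
  #14 SA[14]=24  'abb'
  #15 SA[15]=11  'abbabaabaabababb'
  #16 SA[16]=26  'b'
  #17 SA[17]=1  'baaaababaaabbabaabaabababb'
  #18 SA[18]=8  'baaabbabaabaabababb'
  #19 SA[19]=15  'baabaabababb'
  #20 SA[20]=18  'baabababb'
  #21 SA[21]=6  'babaaabbabaabaabababb'
  #22 SA[22]=13  'babaabaabababb'
  #23 SA[23]=21  'bababb'
  #24 SA[24]=23  'babb'
  #25 SA[25]=25  'bb'
  #26 SA[26]=12  'bbabaabaabababb'

SA = [2, 3, 9, 16, 4, 19, 10, 0, 7, 14, 17, 5, 20, 22, 24, 11, 26, 1, 8, 15, 18, 6, 13, 21, 23, 25, 12]
[i] adj suffixes → lcp
  [1] 2/3 → 3 ('aaa')
  [2] 3/9 → 4 ('aaab')
  [3] 9/16 → 2 ('aa')
  [4] 16/4 → 4 ('aaba')
  [5] 4/19 → 6 ('aababa')
  [6] 19/10 → 3 ('aab')
  [7] 10/0 → 1 ('a')
  [8] 0/7 → 5 ('abaaa')
  [9] 7/14 → 4 ('abaa')
  [10] 14/17 → 6 ('abaaba')
  [11] 17/5 → 3 ('aba')
  [12] 5/20 → 5 ('ababa')
  [13] 20/22 → 4 ('abab')
  [14] 22/24 → 2 ('ab')
  [15] 24/11 → 3 ('abb')
  [16] 11/26 → 0 ('')
  [17] 26/1 → 1 ('b')
  [18] 1/8 → 4 ('baaa')
  [19] 8/15 → 3 ('baa')
  [20] 15/18 → 5 ('baaba')
  [21] 18/6 → 2 ('ba')
  [22] 6/13 → 5 ('babaa')
  [23] 13/21 → 4 ('baba')
  [24] 21/23 → 3 ('bab')
  [25] 23/25 → 1 ('b')
  [26] 25/12 → 2 ('bb')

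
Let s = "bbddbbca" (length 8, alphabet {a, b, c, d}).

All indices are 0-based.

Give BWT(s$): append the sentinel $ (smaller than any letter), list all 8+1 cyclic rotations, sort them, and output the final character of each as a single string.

rank  rotation   last
    0  $bbddbbca  a
    1  a$bbddbbc  c
    2  bbca$bbdd  d
    3  bbddbbca$  $
    4  bca$bbddb  b
    5  bddbbca$b  b
    6  ca$bbddbb  b
    7  dbbca$bbd  d
    8  ddbbca$bb  b

acd$bbbdb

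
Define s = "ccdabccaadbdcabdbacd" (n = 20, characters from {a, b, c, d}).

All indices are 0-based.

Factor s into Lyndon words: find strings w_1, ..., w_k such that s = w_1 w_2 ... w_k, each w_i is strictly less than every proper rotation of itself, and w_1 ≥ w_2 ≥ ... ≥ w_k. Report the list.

emit factor 1: 'ccd' (i=0, period=3)
emit factor 2: 'abcc' (i=3, period=4)
emit factor 3: 'aadbdcabdbacd' (i=7, period=13)

["ccd", "abcc", "aadbdcabdbacd"]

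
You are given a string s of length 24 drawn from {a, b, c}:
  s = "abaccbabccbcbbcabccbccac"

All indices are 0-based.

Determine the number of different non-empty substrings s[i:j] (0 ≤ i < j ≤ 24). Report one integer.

sorted suffixes:
  #0 SA[0]=0  'abaccbabccbcbbcabccbccac'
  #1 SA[1]=6  'abccbcbbcabccbccac'
  #2 SA[2]=15  'abccbccac'
  #3 SA[3]=22  'ac'
  #4 SA[4]=2  'accbabccbcbbcabccbccac'
  #5 SA[5]=5  'babccbcbbcabccbccac'
  #6 SA[6]=1  'baccbabccbcbbcabccbccac'
  #7 SA[7]=12  'bbcabccbccac'
  #8 SA[8]=13  'bcabccbccac'
  #9 SA[9]=10  'bcbbcabccbccac'
  #10 SA[10]=19  'bccac'
  #11 SA[11]=7  'bccbcbbcabccbccac'
  #12 SA[12]=16  'bccbccac'
  #13 SA[13]=23  'c'
  #14 SA[14]=14  'cabccbccac'
  #15 SA[15]=21  'cac'
  #16 SA[16]=4  'cbabccbcbbcabccbccac'
  #17 SA[17]=11  'cbbcabccbccac'
  #18 SA[18]=9  'cbcbbcabccbccac'
  #19 SA[19]=18  'cbccac'
  #20 SA[20]=20  'ccac'
  #21 SA[21]=3  'ccbabccbcbbcabccbccac'
  #22 SA[22]=8  'ccbcbbcabccbccac'
  #23 SA[23]=17  'ccbccac'

SA = [0, 6, 15, 22, 2, 5, 1, 12, 13, 10, 19, 7, 16, 23, 14, 21, 4, 11, 9, 18, 20, 3, 8, 17]
[i] adj suffixes → lcp
  [1] 0/6 → 2 ('ab')
  [2] 6/15 → 6 ('abccbc')
  [3] 15/22 → 1 ('a')
  [4] 22/2 → 2 ('ac')
  [5] 2/5 → 0 ('')
  [6] 5/1 → 2 ('ba')
  [7] 1/12 → 1 ('b')
  [8] 12/13 → 1 ('b')
  [9] 13/10 → 2 ('bc')
  [10] 10/19 → 2 ('bc')
  [11] 19/7 → 3 ('bcc')
  [12] 7/16 → 5 ('bccbc')
  [13] 16/23 → 0 ('')
  [14] 23/14 → 1 ('c')
  [15] 14/21 → 2 ('ca')
  [16] 21/4 → 1 ('c')
  [17] 4/11 → 2 ('cb')
  [18] 11/9 → 2 ('cb')
  [19] 9/18 → 3 ('cbc')
  [20] 18/20 → 1 ('c')
  [21] 20/3 → 2 ('cc')
  [22] 3/8 → 3 ('ccb')
  [23] 8/17 → 4 ('ccbc')

n(n+1)/2 = 24·25/2 = 300
Σ LCP = 0 + 2 + 6 + 1 + 2 + 0 + 2 + 1 + 1 + 2 + 2 + 3 + 5 + 0 + 1 + 2 + 1 + 2 + 2 + 3 + 1 + 2 + 3 + 4 = 48
distinct = 300 − 48 = 252

252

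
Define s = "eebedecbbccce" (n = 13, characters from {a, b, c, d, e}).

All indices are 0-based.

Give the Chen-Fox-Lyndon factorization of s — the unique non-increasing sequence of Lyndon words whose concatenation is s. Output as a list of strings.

["e", "e", "bedec", "bbccce"]

emit factor 1: 'e' (i=0, period=1)
emit factor 2: 'e' (i=1, period=1)
emit factor 3: 'bedec' (i=2, period=5)
emit factor 4: 'bbccce' (i=7, period=6)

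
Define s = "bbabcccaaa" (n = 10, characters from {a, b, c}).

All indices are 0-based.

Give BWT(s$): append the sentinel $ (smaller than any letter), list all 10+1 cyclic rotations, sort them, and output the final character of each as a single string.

aaacbb$accb

rank  rotation     last
    0  $bbabcccaaa  a
    1  a$bbabcccaa  a
    2  aa$bbabccca  a
    3  aaa$bbabccc  c
    4  abcccaaa$bb  b
    5  babcccaaa$b  b
    6  bbabcccaaa$  $
    7  bcccaaa$bba  a
    8  caaa$bbabcc  c
    9  ccaaa$bbabc  c
   10  cccaaa$bbab  b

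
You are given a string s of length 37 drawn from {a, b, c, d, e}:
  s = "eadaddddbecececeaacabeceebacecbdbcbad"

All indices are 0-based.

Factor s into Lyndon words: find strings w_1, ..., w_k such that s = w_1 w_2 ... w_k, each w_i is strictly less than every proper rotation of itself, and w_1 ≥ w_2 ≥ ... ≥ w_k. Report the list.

emit factor 1: 'e' (i=0, period=1)
emit factor 2: 'adaddddbececece' (i=1, period=15)
emit factor 3: 'aacabeceebacecbdbcbad' (i=16, period=21)

["e", "adaddddbececece", "aacabeceebacecbdbcbad"]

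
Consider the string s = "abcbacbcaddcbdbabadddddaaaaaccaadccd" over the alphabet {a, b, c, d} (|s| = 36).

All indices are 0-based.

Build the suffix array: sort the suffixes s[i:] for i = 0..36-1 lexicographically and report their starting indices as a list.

[23, 24, 25, 26, 30, 15, 0, 4, 27, 31, 8, 17, 14, 3, 16, 6, 1, 12, 29, 7, 2, 5, 11, 28, 33, 34, 35, 22, 13, 10, 32, 21, 9, 20, 19, 18]

sorted suffixes:
  #0 SA[0]=23  'aaaaaccaadccd'
  #1 SA[1]=24  'aaaaccaadccd'
  #2 SA[2]=25  'aaaccaadccd'
  #3 SA[3]=26  'aaccaadccd'
  #4 SA[4]=30  'aadccd'
  #5 SA[5]=15  'abadddddaaaaaccaadccd'
  #6 SA[6]=0  'abcbacbcaddcbdbabadddddaaaaaccaadccd'
  #7 SA[7]=4  'acbcaddcbdbabadddddaaaaaccaadccd'
  #8 SA[8]=27  'accaadccd'
  #9 SA[9]=31  'adccd'
  #10 SA[10]=8  'addcbdbabadddddaaaaaccaadccd'
  #11 SA[11]=17  'adddddaaaaaccaadccd'
  #12 SA[12]=14  'babadddddaaaaaccaadccd'
  #13 SA[13]=3  'bacbcaddcbdbabadddddaaaaaccaadccd'
  #14 SA[14]=16  'badddddaaaaaccaadccd'
  #15 SA[15]=6  'bcaddcbdbabadddddaaaaaccaadccd'
  #16 SA[16]=1  'bcbacbcaddcbdbabadddddaaaaaccaadccd'
  #17 SA[17]=12  'bdbabadddddaaaaaccaadccd'
  #18 SA[18]=29  'caadccd'
  #19 SA[19]=7  'caddcbdbabadddddaaaaaccaadccd'
  #20 SA[20]=2  'cbacbcaddcbdbabadddddaaaaaccaadccd'
  #21 SA[21]=5  'cbcaddcbdbabadddddaaaaaccaadccd'
  #22 SA[22]=11  'cbdbabadddddaaaaaccaadccd'
  #23 SA[23]=28  'ccaadccd'
  #24 SA[24]=33  'ccd'
  #25 SA[25]=34  'cd'
  #26 SA[26]=35  'd'
  #27 SA[27]=22  'daaaaaccaadccd'
  #28 SA[28]=13  'dbabadddddaaaaaccaadccd'
  #29 SA[29]=10  'dcbdbabadddddaaaaaccaadccd'
  #30 SA[30]=32  'dccd'
  #31 SA[31]=21  'ddaaaaaccaadccd'
  #32 SA[32]=9  'ddcbdbabadddddaaaaaccaadccd'
  #33 SA[33]=20  'dddaaaaaccaadccd'
  #34 SA[34]=19  'ddddaaaaaccaadccd'
  #35 SA[35]=18  'dddddaaaaaccaadccd'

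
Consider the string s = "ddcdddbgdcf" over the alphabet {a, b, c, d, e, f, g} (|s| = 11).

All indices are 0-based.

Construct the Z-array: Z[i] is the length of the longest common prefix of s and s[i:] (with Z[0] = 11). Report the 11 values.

Z[0]=11
i=1: outside box; Z[1]=1 grow→box=[1,2)
i=2: outside box; Z[2]=0
i=3: outside box; Z[3]=2 grow→box=[3,5)
i=4: min(r-i=1, Z[1]=1)=1; Z[4]=2 grow→box=[4,6)
i=5: min(r-i=1, Z[1]=1)=1; Z[5]=1
i=6: outside box; Z[6]=0
i=7: outside box; Z[7]=0
i=8: outside box; Z[8]=1 grow→box=[8,9)
i=9: outside box; Z[9]=0
i=10: outside box; Z[10]=0

[11, 1, 0, 2, 2, 1, 0, 0, 1, 0, 0]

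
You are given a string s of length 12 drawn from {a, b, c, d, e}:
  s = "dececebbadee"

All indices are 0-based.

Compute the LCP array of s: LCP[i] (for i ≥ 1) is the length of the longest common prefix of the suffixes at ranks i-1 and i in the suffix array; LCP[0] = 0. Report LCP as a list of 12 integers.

rank→(start, suffix):
  0 → (8, 'adee')
  1 → (7, 'badee')
  2 → (6, 'bbadee')
  3 → (4, 'cebbadee')
  4 → (2, 'cecebbadee')
  5 → (0, 'dececebbadee')
  6 → (9, 'dee')
  7 → (11, 'e')
  8 → (5, 'ebbadee')
  9 → (3, 'ecebbadee')
  10 → (1, 'ececebbadee')
  11 → (10, 'ee')

SA = [8, 7, 6, 4, 2, 0, 9, 11, 5, 3, 1, 10]
[i] adj suffixes → lcp
  [1] 8/7 → 0 ('')
  [2] 7/6 → 1 ('b')
  [3] 6/4 → 0 ('')
  [4] 4/2 → 2 ('ce')
  [5] 2/0 → 0 ('')
  [6] 0/9 → 2 ('de')
  [7] 9/11 → 0 ('')
  [8] 11/5 → 1 ('e')
  [9] 5/3 → 1 ('e')
  [10] 3/1 → 3 ('ece')
  [11] 1/10 → 1 ('e')

[0, 0, 1, 0, 2, 0, 2, 0, 1, 1, 3, 1]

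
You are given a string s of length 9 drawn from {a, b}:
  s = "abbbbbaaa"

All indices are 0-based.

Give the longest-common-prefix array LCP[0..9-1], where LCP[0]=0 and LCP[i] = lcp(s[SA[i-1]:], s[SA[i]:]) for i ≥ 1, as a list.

sorted suffixes:
  #0 SA[0]=8  'a'
  #1 SA[1]=7  'aa'
  #2 SA[2]=6  'aaa'
  #3 SA[3]=0  'abbbbbaaa'
  #4 SA[4]=5  'baaa'
  #5 SA[5]=4  'bbaaa'
  #6 SA[6]=3  'bbbaaa'
  #7 SA[7]=2  'bbbbaaa'
  #8 SA[8]=1  'bbbbbaaa'

SA = [8, 7, 6, 0, 5, 4, 3, 2, 1]
rank  pair      lcp
   1  s[8:],s[7:]  1  'a'
   2  s[7:],s[6:]  2  'aa'
   3  s[6:],s[0:]  1  'a'
   4  s[0:],s[5:]  0  ''
   5  s[5:],s[4:]  1  'b'
   6  s[4:],s[3:]  2  'bb'
   7  s[3:],s[2:]  3  'bbb'
   8  s[2:],s[1:]  4  'bbbb'

[0, 1, 2, 1, 0, 1, 2, 3, 4]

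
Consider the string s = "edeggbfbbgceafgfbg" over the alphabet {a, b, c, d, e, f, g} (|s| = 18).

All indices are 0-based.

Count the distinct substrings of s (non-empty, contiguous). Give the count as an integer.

sorted suffixes:
  #0 SA[0]=12  'afgfbg'
  #1 SA[1]=7  'bbgceafgfbg'
  #2 SA[2]=5  'bfbbgceafgfbg'
  #3 SA[3]=16  'bg'
  #4 SA[4]=8  'bgceafgfbg'
  #5 SA[5]=10  'ceafgfbg'
  #6 SA[6]=1  'deggbfbbgceafgfbg'
  #7 SA[7]=11  'eafgfbg'
  #8 SA[8]=0  'edeggbfbbgceafgfbg'
  #9 SA[9]=2  'eggbfbbgceafgfbg'
  #10 SA[10]=6  'fbbgceafgfbg'
  #11 SA[11]=15  'fbg'
  #12 SA[12]=13  'fgfbg'
  #13 SA[13]=17  'g'
  #14 SA[14]=4  'gbfbbgceafgfbg'
  #15 SA[15]=9  'gceafgfbg'
  #16 SA[16]=14  'gfbg'
  #17 SA[17]=3  'ggbfbbgceafgfbg'

SA = [12, 7, 5, 16, 8, 10, 1, 11, 0, 2, 6, 15, 13, 17, 4, 9, 14, 3]
i: (SA[i-1],SA[i]) lcp shared
  1: (12,7) 0 ''
  2: (7,5) 1 'b'
  3: (5,16) 1 'b'
  4: (16,8) 2 'bg'
  5: (8,10) 0 ''
  6: (10,1) 0 ''
  7: (1,11) 0 ''
  8: (11,0) 1 'e'
  9: (0,2) 1 'e'
  10: (2,6) 0 ''
  11: (6,15) 2 'fb'
  12: (15,13) 1 'f'
  13: (13,17) 0 ''
  14: (17,4) 1 'g'
  15: (4,9) 1 'g'
  16: (9,14) 1 'g'
  17: (14,3) 1 'g'

n(n+1)/2 = 18·19/2 = 171
Σ LCP = 0 + 0 + 1 + 1 + 2 + 0 + 0 + 0 + 1 + 1 + 0 + 2 + 1 + 0 + 1 + 1 + 1 + 1 = 13
distinct = 171 − 13 = 158

158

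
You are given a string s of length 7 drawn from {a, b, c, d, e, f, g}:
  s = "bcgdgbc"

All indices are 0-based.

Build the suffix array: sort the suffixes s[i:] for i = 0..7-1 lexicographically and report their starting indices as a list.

rank | idx | suffix
   0 |   5 | bc
   1 |   0 | bcgdgbc
   2 |   6 | c
   3 |   1 | cgdgbc
   4 |   3 | dgbc
   5 |   4 | gbc
   6 |   2 | gdgbc

[5, 0, 6, 1, 3, 4, 2]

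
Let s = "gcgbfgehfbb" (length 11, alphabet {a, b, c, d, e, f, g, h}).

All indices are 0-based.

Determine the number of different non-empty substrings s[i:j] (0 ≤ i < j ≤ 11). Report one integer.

rank→(start, suffix):
  0 → (10, 'b')
  1 → (9, 'bb')
  2 → (3, 'bfgehfbb')
  3 → (1, 'cgbfgehfbb')
  4 → (6, 'ehfbb')
  5 → (8, 'fbb')
  6 → (4, 'fgehfbb')
  7 → (2, 'gbfgehfbb')
  8 → (0, 'gcgbfgehfbb')
  9 → (5, 'gehfbb')
  10 → (7, 'hfbb')

SA = [10, 9, 3, 1, 6, 8, 4, 2, 0, 5, 7]
[i] adj suffixes → lcp
  [1] 10/9 → 1 ('b')
  [2] 9/3 → 1 ('b')
  [3] 3/1 → 0 ('')
  [4] 1/6 → 0 ('')
  [5] 6/8 → 0 ('')
  [6] 8/4 → 1 ('f')
  [7] 4/2 → 0 ('')
  [8] 2/0 → 1 ('g')
  [9] 0/5 → 1 ('g')
  [10] 5/7 → 0 ('')

n(n+1)/2 = 11·12/2 = 66
Σ LCP = 0 + 1 + 1 + 0 + 0 + 0 + 1 + 0 + 1 + 1 + 0 = 5
distinct = 66 − 5 = 61

61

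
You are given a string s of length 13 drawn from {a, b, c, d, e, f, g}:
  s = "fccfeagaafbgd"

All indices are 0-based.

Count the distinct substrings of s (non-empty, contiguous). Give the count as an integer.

85

rank→(start, suffix):
  0 → (7, 'aafbgd')
  1 → (8, 'afbgd')
  2 → (5, 'agaafbgd')
  3 → (10, 'bgd')
  4 → (1, 'ccfeagaafbgd')
  5 → (2, 'cfeagaafbgd')
  6 → (12, 'd')
  7 → (4, 'eagaafbgd')
  8 → (9, 'fbgd')
  9 → (0, 'fccfeagaafbgd')
  10 → (3, 'feagaafbgd')
  11 → (6, 'gaafbgd')
  12 → (11, 'gd')

SA = [7, 8, 5, 10, 1, 2, 12, 4, 9, 0, 3, 6, 11]
i: (SA[i-1],SA[i]) lcp shared
  1: (7,8) 1 'a'
  2: (8,5) 1 'a'
  3: (5,10) 0 ''
  4: (10,1) 0 ''
  5: (1,2) 1 'c'
  6: (2,12) 0 ''
  7: (12,4) 0 ''
  8: (4,9) 0 ''
  9: (9,0) 1 'f'
  10: (0,3) 1 'f'
  11: (3,6) 0 ''
  12: (6,11) 1 'g'

n(n+1)/2 = 13·14/2 = 91
Σ LCP = 0 + 1 + 1 + 0 + 0 + 1 + 0 + 0 + 0 + 1 + 1 + 0 + 1 = 6
distinct = 91 − 6 = 85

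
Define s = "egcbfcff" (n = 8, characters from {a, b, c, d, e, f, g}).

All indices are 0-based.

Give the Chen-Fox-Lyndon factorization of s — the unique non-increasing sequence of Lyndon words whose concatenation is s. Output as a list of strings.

emit factor 1: 'eg' (i=0, period=2)
emit factor 2: 'c' (i=2, period=1)
emit factor 3: 'bfcff' (i=3, period=5)

["eg", "c", "bfcff"]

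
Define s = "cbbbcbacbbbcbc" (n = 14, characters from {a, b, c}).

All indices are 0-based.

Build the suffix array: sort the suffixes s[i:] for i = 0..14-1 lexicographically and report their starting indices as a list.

[6, 5, 1, 8, 2, 9, 12, 3, 10, 13, 4, 0, 7, 11]

sorted suffixes:
  #0 SA[0]=6  'acbbbcbc'
  #1 SA[1]=5  'bacbbbcbc'
  #2 SA[2]=1  'bbbcbacbbbcbc'
  #3 SA[3]=8  'bbbcbc'
  #4 SA[4]=2  'bbcbacbbbcbc'
  #5 SA[5]=9  'bbcbc'
  #6 SA[6]=12  'bc'
  #7 SA[7]=3  'bcbacbbbcbc'
  #8 SA[8]=10  'bcbc'
  #9 SA[9]=13  'c'
  #10 SA[10]=4  'cbacbbbcbc'
  #11 SA[11]=0  'cbbbcbacbbbcbc'
  #12 SA[12]=7  'cbbbcbc'
  #13 SA[13]=11  'cbc'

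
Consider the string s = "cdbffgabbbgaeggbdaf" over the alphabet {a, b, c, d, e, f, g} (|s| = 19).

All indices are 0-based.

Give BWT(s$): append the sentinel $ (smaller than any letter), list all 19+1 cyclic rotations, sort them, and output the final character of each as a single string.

rank  rotation              last
    0  $cdbffgabbbgaeggbdaf  f
    1  abbbgaeggbdaf$cdbffg  g
    2  aeggbdaf$cdbffgabbbg  g
    3  af$cdbffgabbbgaeggbd  d
    4  bbbgaeggbdaf$cdbffga  a
    5  bbgaeggbdaf$cdbffgab  b
    6  bdaf$cdbffgabbbgaegg  g
    7  bffgabbbgaeggbdaf$cd  d
    8  bgaeggbdaf$cdbffgabb  b
    9  cdbffgabbbgaeggbdaf$  $
   10  daf$cdbffgabbbgaeggb  b
   11  dbffgabbbgaeggbdaf$c  c
   12  eggbdaf$cdbffgabbbga  a
   13  f$cdbffgabbbgaeggbda  a
   14  ffgabbbgaeggbdaf$cdb  b
   15  fgabbbgaeggbdaf$cdbf  f
   16  gabbbgaeggbdaf$cdbff  f
   17  gaeggbdaf$cdbffgabbb  b
   18  gbdaf$cdbffgabbbgaeg  g
   19  ggbdaf$cdbffgabbbgae  e

fggdabgdb$bcaabffbge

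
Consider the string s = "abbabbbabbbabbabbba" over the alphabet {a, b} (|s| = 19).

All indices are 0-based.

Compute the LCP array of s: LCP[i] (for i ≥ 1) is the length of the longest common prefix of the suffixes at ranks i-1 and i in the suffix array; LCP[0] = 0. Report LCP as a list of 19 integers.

[0, 1, 8, 3, 5, 7, 0, 2, 4, 6, 8, 1, 3, 5, 7, 9, 2, 4, 6]

rank→(start, suffix):
  0 → (18, 'a')
  1 → (11, 'abbabbba')
  2 → (0, 'abbabbbabbbabbabbba')
  3 → (14, 'abbba')
  4 → (7, 'abbbabbabbba')
  5 → (3, 'abbbabbbabbabbba')
  6 → (17, 'ba')
  7 → (10, 'babbabbba')
  8 → (13, 'babbba')
  9 → (6, 'babbbabbabbba')
  10 → (2, 'babbbabbbabbabbba')
  11 → (16, 'bba')
  12 → (9, 'bbabbabbba')
  13 → (12, 'bbabbba')
  14 → (5, 'bbabbbabbabbba')
  15 → (1, 'bbabbbabbbabbabbba')
  16 → (15, 'bbba')
  17 → (8, 'bbbabbabbba')
  18 → (4, 'bbbabbbabbabbba')

SA = [18, 11, 0, 14, 7, 3, 17, 10, 13, 6, 2, 16, 9, 12, 5, 1, 15, 8, 4]
[i] adj suffixes → lcp
  [1] 18/11 → 1 ('a')
  [2] 11/0 → 8 ('abbabbba')
  [3] 0/14 → 3 ('abb')
  [4] 14/7 → 5 ('abbba')
  [5] 7/3 → 7 ('abbbabb')
  [6] 3/17 → 0 ('')
  [7] 17/10 → 2 ('ba')
  [8] 10/13 → 4 ('babb')
  [9] 13/6 → 6 ('babbba')
  [10] 6/2 → 8 ('babbbabb')
  [11] 2/16 → 1 ('b')
  [12] 16/9 → 3 ('bba')
  [13] 9/12 → 5 ('bbabb')
  [14] 12/5 → 7 ('bbabbba')
  [15] 5/1 → 9 ('bbabbbabb')
  [16] 1/15 → 2 ('bb')
  [17] 15/8 → 4 ('bbba')
  [18] 8/4 → 6 ('bbbabb')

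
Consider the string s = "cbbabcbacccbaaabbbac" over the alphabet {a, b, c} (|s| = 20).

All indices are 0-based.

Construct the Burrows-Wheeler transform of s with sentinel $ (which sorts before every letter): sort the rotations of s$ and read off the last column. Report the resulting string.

cbaabbbcbbccbaaacb$ca

rank  rotation               last
    0  $cbbabcbacccbaaabbbac  c
    1  aaabbbac$cbbabcbacccb  b
    2  aabbbac$cbbabcbacccba  a
    3  abbbac$cbbabcbacccbaa  a
    4  abcbacccbaaabbbac$cbb  b
    5  ac$cbbabcbacccbaaabbb  b
    6  acccbaaabbbac$cbbabcb  b
    7  baaabbbac$cbbabcbaccc  c
    8  babcbacccbaaabbbac$cb  b
    9  bac$cbbabcbacccbaaabb  b
   10  bacccbaaabbbac$cbbabc  c
   11  bbabcbacccbaaabbbac$c  c
   12  bbac$cbbabcbacccbaaab  b
   13  bbbac$cbbabcbacccbaaa  a
   14  bcbacccbaaabbbac$cbba  a
   15  c$cbbabcbacccbaaabbba  a
   16  cbaaabbbac$cbbabcbacc  c
   17  cbacccbaaabbbac$cbbab  b
   18  cbbabcbacccbaaabbbac$  $
   19  ccbaaabbbac$cbbabcbac  c
   20  cccbaaabbbac$cbbabcba  a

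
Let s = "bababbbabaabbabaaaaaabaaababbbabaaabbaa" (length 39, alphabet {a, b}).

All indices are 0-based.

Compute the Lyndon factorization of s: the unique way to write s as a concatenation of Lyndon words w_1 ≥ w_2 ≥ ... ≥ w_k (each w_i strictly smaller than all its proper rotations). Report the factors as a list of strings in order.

["b", "ababbb", "ab", "aabbab", "aaaaaabaaababbbabaaabb", "a", "a"]

emit factor 1: 'b' (i=0, period=1)
emit factor 2: 'ababbb' (i=1, period=6)
emit factor 3: 'ab' (i=7, period=2)
emit factor 4: 'aabbab' (i=9, period=6)
emit factor 5: 'aaaaaabaaababbbabaaabb' (i=15, period=22)
emit factor 6: 'a' (i=37, period=1)
emit factor 7: 'a' (i=38, period=1)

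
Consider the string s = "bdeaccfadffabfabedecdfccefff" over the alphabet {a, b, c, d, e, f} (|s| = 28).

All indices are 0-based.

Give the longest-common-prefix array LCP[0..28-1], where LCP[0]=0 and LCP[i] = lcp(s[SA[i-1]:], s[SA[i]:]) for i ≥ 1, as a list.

sorted suffixes:
  #0 SA[0]=14  'abedecdfccefff'
  #1 SA[1]=11  'abfabedecdfccefff'
  #2 SA[2]=3  'accfadffabfabedecdfccefff'
  #3 SA[3]=7  'adffabfabedecdfccefff'
  #4 SA[4]=0  'bdeaccfadffabfabedecdfccefff'
  #5 SA[5]=15  'bedecdfccefff'
  #6 SA[6]=12  'bfabedecdfccefff'
  #7 SA[7]=22  'ccefff'
  #8 SA[8]=4  'ccfadffabfabedecdfccefff'
  #9 SA[9]=19  'cdfccefff'
  #10 SA[10]=23  'cefff'
  #11 SA[11]=5  'cfadffabfabedecdfccefff'
  #12 SA[12]=1  'deaccfadffabfabedecdfccefff'
  #13 SA[13]=17  'decdfccefff'
  #14 SA[14]=20  'dfccefff'
  #15 SA[15]=8  'dffabfabedecdfccefff'
  #16 SA[16]=2  'eaccfadffabfabedecdfccefff'
  #17 SA[17]=18  'ecdfccefff'
  #18 SA[18]=16  'edecdfccefff'
  #19 SA[19]=24  'efff'
  #20 SA[20]=27  'f'
  #21 SA[21]=13  'fabedecdfccefff'
  #22 SA[22]=10  'fabfabedecdfccefff'
  #23 SA[23]=6  'fadffabfabedecdfccefff'
  #24 SA[24]=21  'fccefff'
  #25 SA[25]=26  'ff'
  #26 SA[26]=9  'ffabfabedecdfccefff'
  #27 SA[27]=25  'fff'

SA = [14, 11, 3, 7, 0, 15, 12, 22, 4, 19, 23, 5, 1, 17, 20, 8, 2, 18, 16, 24, 27, 13, 10, 6, 21, 26, 9, 25]
[i] adj suffixes → lcp
  [1] 14/11 → 2 ('ab')
  [2] 11/3 → 1 ('a')
  [3] 3/7 → 1 ('a')
  [4] 7/0 → 0 ('')
  [5] 0/15 → 1 ('b')
  [6] 15/12 → 1 ('b')
  [7] 12/22 → 0 ('')
  [8] 22/4 → 2 ('cc')
  [9] 4/19 → 1 ('c')
  [10] 19/23 → 1 ('c')
  [11] 23/5 → 1 ('c')
  [12] 5/1 → 0 ('')
  [13] 1/17 → 2 ('de')
  [14] 17/20 → 1 ('d')
  [15] 20/8 → 2 ('df')
  [16] 8/2 → 0 ('')
  [17] 2/18 → 1 ('e')
  [18] 18/16 → 1 ('e')
  [19] 16/24 → 1 ('e')
  [20] 24/27 → 0 ('')
  [21] 27/13 → 1 ('f')
  [22] 13/10 → 3 ('fab')
  [23] 10/6 → 2 ('fa')
  [24] 6/21 → 1 ('f')
  [25] 21/26 → 1 ('f')
  [26] 26/9 → 2 ('ff')
  [27] 9/25 → 2 ('ff')

[0, 2, 1, 1, 0, 1, 1, 0, 2, 1, 1, 1, 0, 2, 1, 2, 0, 1, 1, 1, 0, 1, 3, 2, 1, 1, 2, 2]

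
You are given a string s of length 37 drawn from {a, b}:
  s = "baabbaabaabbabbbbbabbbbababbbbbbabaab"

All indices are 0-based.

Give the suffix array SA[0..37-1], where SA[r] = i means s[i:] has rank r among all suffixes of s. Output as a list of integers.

[34, 5, 1, 8, 35, 32, 6, 23, 2, 9, 18, 12, 25, 36, 33, 4, 0, 7, 31, 22, 17, 11, 24, 3, 30, 21, 16, 10, 29, 20, 15, 28, 19, 14, 27, 13, 26]

sorted suffixes:
  #0 SA[0]=34  'aab'
  #1 SA[1]=5  'aabaabbabbbbbabbbbababbbbbbabaab'
  #2 SA[2]=1  'aabbaabaabbabbbbbabbbbababbbbbbabaab'
  #3 SA[3]=8  'aabbabbbbbabbbbababbbbbbabaab'
  #4 SA[4]=35  'ab'
  #5 SA[5]=32  'abaab'
  #6 SA[6]=6  'abaabbabbbbbabbbbababbbbbbabaab'
  #7 SA[7]=23  'ababbbbbbabaab'
  #8 SA[8]=2  'abbaabaabbabbbbbabbbbababbbbbbabaab'
  #9 SA[9]=9  'abbabbbbbabbbbababbbbbbabaab'
  #10 SA[10]=18  'abbbbababbbbbbabaab'
  #11 SA[11]=12  'abbbbbabbbbababbbbbbabaab'
  #12 SA[12]=25  'abbbbbbabaab'
  #13 SA[13]=36  'b'
  #14 SA[14]=33  'baab'
  #15 SA[15]=4  'baabaabbabbbbbabbbbababbbbbbabaab'
  #16 SA[16]=0  'baabbaabaabbabbbbbabbbbababbbbbbabaab'
  #17 SA[17]=7  'baabbabbbbbabbbbababbbbbbabaab'
  #18 SA[18]=31  'babaab'
  #19 SA[19]=22  'bababbbbbbabaab'
  #20 SA[20]=17  'babbbbababbbbbbabaab'
  #21 SA[21]=11  'babbbbbabbbbababbbbbbabaab'
  #22 SA[22]=24  'babbbbbbabaab'
  #23 SA[23]=3  'bbaabaabbabbbbbabbbbababbbbbbabaab'
  #24 SA[24]=30  'bbabaab'
  #25 SA[25]=21  'bbababbbbbbabaab'
  #26 SA[26]=16  'bbabbbbababbbbbbabaab'
  #27 SA[27]=10  'bbabbbbbabbbbababbbbbbabaab'
  #28 SA[28]=29  'bbbabaab'
  #29 SA[29]=20  'bbbababbbbbbabaab'
  #30 SA[30]=15  'bbbabbbbababbbbbbabaab'
  #31 SA[31]=28  'bbbbabaab'
  #32 SA[32]=19  'bbbbababbbbbbabaab'
  #33 SA[33]=14  'bbbbabbbbababbbbbbabaab'
  #34 SA[34]=27  'bbbbbabaab'
  #35 SA[35]=13  'bbbbbabbbbababbbbbbabaab'
  #36 SA[36]=26  'bbbbbbabaab'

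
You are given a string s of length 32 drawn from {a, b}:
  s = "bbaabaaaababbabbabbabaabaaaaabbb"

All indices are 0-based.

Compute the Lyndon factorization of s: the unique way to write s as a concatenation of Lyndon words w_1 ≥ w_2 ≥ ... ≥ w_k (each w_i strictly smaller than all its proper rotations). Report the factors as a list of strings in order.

["b", "b", "aab", "aaaababbabbabbabaab", "aaaaabbb"]

emit factor 1: 'b' (i=0, period=1)
emit factor 2: 'b' (i=1, period=1)
emit factor 3: 'aab' (i=2, period=3)
emit factor 4: 'aaaababbabbabbabaab' (i=5, period=19)
emit factor 5: 'aaaaabbb' (i=24, period=8)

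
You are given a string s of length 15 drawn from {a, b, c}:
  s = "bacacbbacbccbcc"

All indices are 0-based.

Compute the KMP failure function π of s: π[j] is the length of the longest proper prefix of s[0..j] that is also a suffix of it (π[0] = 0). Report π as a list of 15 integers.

[0, 0, 0, 0, 0, 1, 1, 2, 3, 1, 0, 0, 1, 0, 0]

π[0] = 0
j=1 s[j]='a': π[1]=0 (border '')
j=2 s[j]='c': π[2]=0 (border '')
j=3 s[j]='a': π[3]=0 (border '')
j=4 s[j]='c': π[4]=0 (border '')
j=5 s[j]='b': π[5]=1 (border 'b')
j=6 s[j]='b': k: 1→0; π[6]=1 (border 'b')
j=7 s[j]='a': π[7]=2 (border 'ba')
j=8 s[j]='c': π[8]=3 (border 'bac')
j=9 s[j]='b': k: 3→0; π[9]=1 (border 'b')
j=10 s[j]='c': k: 1→0; π[10]=0 (border '')
j=11 s[j]='c': π[11]=0 (border '')
j=12 s[j]='b': π[12]=1 (border 'b')
j=13 s[j]='c': k: 1→0; π[13]=0 (border '')
j=14 s[j]='c': π[14]=0 (border '')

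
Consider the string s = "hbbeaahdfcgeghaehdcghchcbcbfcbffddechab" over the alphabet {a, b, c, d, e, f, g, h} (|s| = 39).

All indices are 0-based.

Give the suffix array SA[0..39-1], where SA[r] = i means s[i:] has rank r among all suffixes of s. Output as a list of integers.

sorted suffixes:
  #0 SA[0]=4  'aahdfcgeghaehdcghchcbcbfcbffddechab'
  #1 SA[1]=37  'ab'
  #2 SA[2]=14  'aehdcghchcbcbfcbffddechab'
  #3 SA[3]=5  'ahdfcgeghaehdcghchcbcbfcbffddechab'
  #4 SA[4]=38  'b'
  #5 SA[5]=1  'bbeaahdfcgeghaehdcghchcbcbfcbffddechab'
  #6 SA[6]=24  'bcbfcbffddechab'
  #7 SA[7]=2  'beaahdfcgeghaehdcghchcbcbfcbffddechab'
  #8 SA[8]=26  'bfcbffddechab'
  #9 SA[9]=29  'bffddechab'
  #10 SA[10]=23  'cbcbfcbffddechab'
  #11 SA[11]=25  'cbfcbffddechab'
  #12 SA[12]=28  'cbffddechab'
  #13 SA[13]=9  'cgeghaehdcghchcbcbfcbffddechab'
  #14 SA[14]=18  'cghchcbcbfcbffddechab'
  #15 SA[15]=35  'chab'
  #16 SA[16]=21  'chcbcbfcbffddechab'
  #17 SA[17]=17  'dcghchcbcbfcbffddechab'
  #18 SA[18]=32  'ddechab'
  #19 SA[19]=33  'dechab'
  #20 SA[20]=7  'dfcgeghaehdcghchcbcbfcbffddechab'
  #21 SA[21]=3  'eaahdfcgeghaehdcghchcbcbfcbffddechab'
  #22 SA[22]=34  'echab'
  #23 SA[23]=11  'eghaehdcghchcbcbfcbffddechab'
  #24 SA[24]=15  'ehdcghchcbcbfcbffddechab'
  #25 SA[25]=27  'fcbffddechab'
  #26 SA[26]=8  'fcgeghaehdcghchcbcbfcbffddechab'
  #27 SA[27]=31  'fddechab'
  #28 SA[28]=30  'ffddechab'
  #29 SA[29]=10  'geghaehdcghchcbcbfcbffddechab'
  #30 SA[30]=12  'ghaehdcghchcbcbfcbffddechab'
  #31 SA[31]=19  'ghchcbcbfcbffddechab'
  #32 SA[32]=36  'hab'
  #33 SA[33]=13  'haehdcghchcbcbfcbffddechab'
  #34 SA[34]=0  'hbbeaahdfcgeghaehdcghchcbcbfcbffddechab'
  #35 SA[35]=22  'hcbcbfcbffddechab'
  #36 SA[36]=20  'hchcbcbfcbffddechab'
  #37 SA[37]=16  'hdcghchcbcbfcbffddechab'
  #38 SA[38]=6  'hdfcgeghaehdcghchcbcbfcbffddechab'

[4, 37, 14, 5, 38, 1, 24, 2, 26, 29, 23, 25, 28, 9, 18, 35, 21, 17, 32, 33, 7, 3, 34, 11, 15, 27, 8, 31, 30, 10, 12, 19, 36, 13, 0, 22, 20, 16, 6]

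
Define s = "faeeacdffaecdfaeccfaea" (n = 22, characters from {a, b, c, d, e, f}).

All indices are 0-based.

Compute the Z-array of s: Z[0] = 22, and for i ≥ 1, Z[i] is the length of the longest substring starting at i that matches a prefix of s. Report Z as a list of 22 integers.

Z[0]=22
i=1: fresh scan; Z[1]=0
i=2: fresh scan; Z[2]=0
i=3: fresh scan; Z[3]=0
i=4: fresh scan; Z[4]=0
i=5: fresh scan; Z[5]=0
i=6: fresh scan; Z[6]=0
i=7: fresh scan; Z[7]=1 grow→box=[7,8)
i=8: fresh scan; Z[8]=3 grow→box=[8,11)
i=9: min(r-i=2, Z[1]=0)=0; Z[9]=0
i=10: min(r-i=1, Z[2]=0)=0; Z[10]=0
i=11: fresh scan; Z[11]=0
i=12: fresh scan; Z[12]=0
i=13: fresh scan; Z[13]=3 grow→box=[13,16)
i=14: min(r-i=2, Z[1]=0)=0; Z[14]=0
i=15: min(r-i=1, Z[2]=0)=0; Z[15]=0
i=16: fresh scan; Z[16]=0
i=17: fresh scan; Z[17]=0
i=18: fresh scan; Z[18]=3 grow→box=[18,21)
i=19: min(r-i=2, Z[1]=0)=0; Z[19]=0
i=20: min(r-i=1, Z[2]=0)=0; Z[20]=0
i=21: fresh scan; Z[21]=0

[22, 0, 0, 0, 0, 0, 0, 1, 3, 0, 0, 0, 0, 3, 0, 0, 0, 0, 3, 0, 0, 0]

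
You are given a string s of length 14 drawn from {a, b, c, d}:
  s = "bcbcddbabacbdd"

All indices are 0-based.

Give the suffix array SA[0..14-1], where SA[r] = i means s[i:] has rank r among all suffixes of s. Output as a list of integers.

[7, 9, 6, 8, 0, 2, 11, 1, 10, 3, 13, 5, 12, 4]

rank→(start, suffix):
  0 → (7, 'abacbdd')
  1 → (9, 'acbdd')
  2 → (6, 'babacbdd')
  3 → (8, 'bacbdd')
  4 → (0, 'bcbcddbabacbdd')
  5 → (2, 'bcddbabacbdd')
  6 → (11, 'bdd')
  7 → (1, 'cbcddbabacbdd')
  8 → (10, 'cbdd')
  9 → (3, 'cddbabacbdd')
  10 → (13, 'd')
  11 → (5, 'dbabacbdd')
  12 → (12, 'dd')
  13 → (4, 'ddbabacbdd')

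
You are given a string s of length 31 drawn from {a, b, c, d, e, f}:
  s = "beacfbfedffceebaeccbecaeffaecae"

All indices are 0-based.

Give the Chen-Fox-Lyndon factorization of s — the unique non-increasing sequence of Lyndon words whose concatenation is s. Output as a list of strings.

["be", "acfbfedffceebaeccbecaeffaecae"]

emit factor 1: 'be' (i=0, period=2)
emit factor 2: 'acfbfedffceebaeccbecaeffaecae' (i=2, period=29)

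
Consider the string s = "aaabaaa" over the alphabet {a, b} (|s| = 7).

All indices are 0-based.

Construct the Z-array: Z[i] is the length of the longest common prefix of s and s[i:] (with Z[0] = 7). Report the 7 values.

[7, 2, 1, 0, 3, 2, 1]

Z[0]=7
i=1: i≥r, start 0; Z[1]=2 grow→box=[1,3)
i=2: min(r-i=1, Z[1]=2)=1; Z[2]=1
i=3: i≥r, start 0; Z[3]=0
i=4: i≥r, start 0; Z[4]=3 grow→box=[4,7)
i=5: min(r-i=2, Z[1]=2)=2; Z[5]=2
i=6: min(r-i=1, Z[2]=1)=1; Z[6]=1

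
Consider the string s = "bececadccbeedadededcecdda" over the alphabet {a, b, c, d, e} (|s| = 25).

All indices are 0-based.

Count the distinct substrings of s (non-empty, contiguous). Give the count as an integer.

sorted suffixes:
  #0 SA[0]=24  'a'
  #1 SA[1]=5  'adccbeedadededcecdda'
  #2 SA[2]=13  'adededcecdda'
  #3 SA[3]=0  'bececadccbeedadededcecdda'
  #4 SA[4]=9  'beedadededcecdda'
  #5 SA[5]=4  'cadccbeedadededcecdda'
  #6 SA[6]=8  'cbeedadededcecdda'
  #7 SA[7]=7  'ccbeedadededcecdda'
  #8 SA[8]=21  'cdda'
  #9 SA[9]=2  'cecadccbeedadededcecdda'
  #10 SA[10]=19  'cecdda'
  #11 SA[11]=23  'da'
  #12 SA[12]=12  'dadededcecdda'
  #13 SA[13]=6  'dccbeedadededcecdda'
  #14 SA[14]=18  'dcecdda'
  #15 SA[15]=22  'dda'
  #16 SA[16]=16  'dedcecdda'
  #17 SA[17]=14  'dededcecdda'
  #18 SA[18]=3  'ecadccbeedadededcecdda'
  #19 SA[19]=20  'ecdda'
  #20 SA[20]=1  'ececadccbeedadededcecdda'
  #21 SA[21]=11  'edadededcecdda'
  #22 SA[22]=17  'edcecdda'
  #23 SA[23]=15  'ededcecdda'
  #24 SA[24]=10  'eedadededcecdda'

SA = [24, 5, 13, 0, 9, 4, 8, 7, 21, 2, 19, 23, 12, 6, 18, 22, 16, 14, 3, 20, 1, 11, 17, 15, 10]
rank  pair      lcp
   1  s[24:],s[5:]  1  'a'
   2  s[5:],s[13:]  2  'ad'
   3  s[13:],s[0:]  0  ''
   4  s[0:],s[9:]  2  'be'
   5  s[9:],s[4:]  0  ''
   6  s[4:],s[8:]  1  'c'
   7  s[8:],s[7:]  1  'c'
   8  s[7:],s[21:]  1  'c'
   9  s[21:],s[2:]  1  'c'
  10  s[2:],s[19:]  3  'cec'
  11  s[19:],s[23:]  0  ''
  12  s[23:],s[12:]  2  'da'
  13  s[12:],s[6:]  1  'd'
  14  s[6:],s[18:]  2  'dc'
  15  s[18:],s[22:]  1  'd'
  16  s[22:],s[16:]  1  'd'
  17  s[16:],s[14:]  3  'ded'
  18  s[14:],s[3:]  0  ''
  19  s[3:],s[20:]  2  'ec'
  20  s[20:],s[1:]  2  'ec'
  21  s[1:],s[11:]  1  'e'
  22  s[11:],s[17:]  2  'ed'
  23  s[17:],s[15:]  2  'ed'
  24  s[15:],s[10:]  1  'e'

n(n+1)/2 = 25·26/2 = 325
Σ LCP = 0 + 1 + 2 + 0 + 2 + 0 + 1 + 1 + 1 + 1 + 3 + 0 + 2 + 1 + 2 + 1 + 1 + 3 + 0 + 2 + 2 + 1 + 2 + 2 + 1 = 32
distinct = 325 − 32 = 293

293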